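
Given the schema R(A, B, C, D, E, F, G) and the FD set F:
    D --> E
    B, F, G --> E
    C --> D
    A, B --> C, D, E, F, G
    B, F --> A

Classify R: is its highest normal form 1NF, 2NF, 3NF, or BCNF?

2NF

Candidate keys: {A, B}, {B, F}. Prime attributes: {A, B, F}.
D --> E breaks BCNF: {D}⁺ = {D, E}, so {D} is not a superkey.
D --> E has non-prime {E} on the right and a non-superkey on the left, so 3NF fails.
No proper subset of a key has a non-prime attribute in its closure, so there is no partial dependency; 2NF holds.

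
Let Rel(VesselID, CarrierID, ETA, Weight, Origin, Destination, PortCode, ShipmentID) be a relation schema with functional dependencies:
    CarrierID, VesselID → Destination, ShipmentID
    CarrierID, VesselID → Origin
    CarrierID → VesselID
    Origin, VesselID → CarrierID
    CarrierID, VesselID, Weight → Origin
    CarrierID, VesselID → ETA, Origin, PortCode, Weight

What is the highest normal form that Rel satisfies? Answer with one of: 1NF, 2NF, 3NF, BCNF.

BCNF

Candidate keys: {CarrierID}, {Origin, VesselID}. Prime attributes: {CarrierID, Origin, VesselID}.
The left-hand side of every FD is a superkey, so BCNF is satisfied.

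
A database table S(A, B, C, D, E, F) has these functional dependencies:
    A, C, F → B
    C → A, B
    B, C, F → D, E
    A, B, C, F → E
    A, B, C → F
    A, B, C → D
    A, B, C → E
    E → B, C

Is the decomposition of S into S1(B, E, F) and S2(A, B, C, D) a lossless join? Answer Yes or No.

The shared attributes are {B} and {B}⁺ = {B}.
Neither S1 nor S2 is contained in that closure, so the decomposition is lossy.

No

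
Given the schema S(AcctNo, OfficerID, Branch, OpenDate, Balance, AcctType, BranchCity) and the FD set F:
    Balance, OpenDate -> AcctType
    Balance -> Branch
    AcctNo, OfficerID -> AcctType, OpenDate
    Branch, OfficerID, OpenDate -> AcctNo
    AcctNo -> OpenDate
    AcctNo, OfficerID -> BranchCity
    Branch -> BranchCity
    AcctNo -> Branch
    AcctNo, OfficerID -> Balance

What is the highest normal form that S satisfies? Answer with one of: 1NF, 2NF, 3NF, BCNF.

1NF

Candidate keys: {AcctNo, OfficerID}, {Balance, OfficerID, OpenDate}, {Branch, OfficerID, OpenDate}. Prime attributes: {AcctNo, Balance, Branch, OfficerID, OpenDate}.
For Balance, OpenDate -> AcctType we have {Balance, OpenDate}⁺ = {AcctType, Balance, Branch, BranchCity, OpenDate}; {Balance, OpenDate} is not a superkey, so BCNF fails.
Because {AcctType} is non-prime and the left side of Balance, OpenDate -> AcctType is not a superkey, the relation is not in 3NF.
{AcctNo} is a proper subset of the key {AcctNo, OfficerID}, and {AcctNo}⁺ contains the non-prime attribute {BranchCity} — a partial dependency, so 2NF is violated.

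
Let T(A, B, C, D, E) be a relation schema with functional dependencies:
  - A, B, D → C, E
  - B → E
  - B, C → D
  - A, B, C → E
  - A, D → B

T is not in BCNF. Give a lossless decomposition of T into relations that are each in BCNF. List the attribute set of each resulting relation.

{A, B, C}; {B, C, D}; {B, E}

Candidate keys of the original relation: {A, B, C}, {A, D}.
{A, B, C, D, E}: {B} determines {B, E} here but is not a superkey — split on B → E, giving {B, E} and {A, B, C, D}.
{B, E}: every determinant is a superkey — BCNF.
{A, B, C, D}: {B, C} determines {B, C, D} here but is not a superkey — split on B, C → D, giving {B, C, D} and {A, B, C}.
{B, C, D}: every determinant is a superkey — BCNF.
{A, B, C}: every determinant is a superkey — BCNF.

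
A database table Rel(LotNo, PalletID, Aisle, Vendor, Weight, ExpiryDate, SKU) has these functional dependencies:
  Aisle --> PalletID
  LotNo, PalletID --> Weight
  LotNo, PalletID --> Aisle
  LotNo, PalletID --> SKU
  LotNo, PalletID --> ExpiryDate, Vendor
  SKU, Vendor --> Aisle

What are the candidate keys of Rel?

{Aisle, LotNo}, {LotNo, PalletID}, {LotNo, SKU, Vendor}

{LotNo} never appears on the right of any FD, so every key must include it.
{Aisle, LotNo}⁺ = {Aisle, ExpiryDate, LotNo, PalletID, SKU, Vendor, Weight}, which is every attribute, so {Aisle, LotNo} is a candidate key.
{LotNo, PalletID}⁺ = {Aisle, ExpiryDate, LotNo, PalletID, SKU, Vendor, Weight}, which is every attribute, so {LotNo, PalletID} is a candidate key.
{LotNo, SKU, Vendor}⁺ = {Aisle, ExpiryDate, LotNo, PalletID, SKU, Vendor, Weight}, which is every attribute, so {LotNo, SKU, Vendor} is a candidate key.
Any other superkey properly contains one of these, so there are no further candidate keys.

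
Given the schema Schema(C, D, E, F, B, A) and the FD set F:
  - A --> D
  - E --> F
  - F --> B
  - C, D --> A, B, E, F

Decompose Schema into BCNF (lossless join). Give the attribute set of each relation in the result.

{A, C, E}; {A, D}; {B, F}; {E, F}

Candidate keys of the original relation: {A, C}, {C, D}.
{A, B, C, D, E, F}: {A} determines {A, D} here but is not a superkey — split on A --> D, giving {A, D} and {A, B, C, E, F}.
{A, D} is in BCNF.
{A, B, C, E, F}: {E} determines {B, E, F} here but is not a superkey — split on E --> B, F, giving {B, E, F} and {A, C, E}.
{B, E, F}: {F} determines {B, F} here but is not a superkey — split on F --> B, giving {B, F} and {E, F}.
{B, F} is in BCNF.
{E, F} is in BCNF.
{A, C, E} is in BCNF.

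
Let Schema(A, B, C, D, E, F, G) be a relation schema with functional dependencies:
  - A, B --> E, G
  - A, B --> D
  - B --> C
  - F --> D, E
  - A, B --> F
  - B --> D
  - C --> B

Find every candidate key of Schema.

{A, B}, {A, C}

No FD produces {A}, so it must be in every candidate key.
{A, B} is a candidate key since {A, B}⁺ = {A, B, C, D, E, F, G} covers every attribute.
{A, C} is a candidate key since {A, C}⁺ = {A, B, C, D, E, F, G} covers every attribute.
These are minimal and exhaustive — every other superkey contains one of them.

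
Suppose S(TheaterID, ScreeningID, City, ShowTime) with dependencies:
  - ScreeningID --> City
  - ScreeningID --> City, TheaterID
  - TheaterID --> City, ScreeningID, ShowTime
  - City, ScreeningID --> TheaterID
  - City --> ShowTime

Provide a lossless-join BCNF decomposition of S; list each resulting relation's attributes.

{City, ScreeningID, TheaterID}; {City, ShowTime}

Candidate keys of the original relation: {ScreeningID}, {TheaterID}.
{City, ScreeningID, ShowTime, TheaterID}: {City} determines {City, ShowTime} here but is not a superkey — split on City --> ShowTime, giving {City, ShowTime} and {City, ScreeningID, TheaterID}.
{City, ShowTime} is in BCNF.
{City, ScreeningID, TheaterID} is in BCNF.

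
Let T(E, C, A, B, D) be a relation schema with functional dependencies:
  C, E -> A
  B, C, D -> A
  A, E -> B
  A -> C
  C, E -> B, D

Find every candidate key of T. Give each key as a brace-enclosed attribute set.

{A, E}, {C, E}

No FD produces {E}, so it must be in every candidate key.
{A, E}⁺ = {A, B, C, D, E}, which is every attribute, so {A, E} is a candidate key.
{C, E}⁺ = {A, B, C, D, E}, which is every attribute, so {C, E} is a candidate key.
No proper subset of any of these is a key, and no other minimal superkey exists.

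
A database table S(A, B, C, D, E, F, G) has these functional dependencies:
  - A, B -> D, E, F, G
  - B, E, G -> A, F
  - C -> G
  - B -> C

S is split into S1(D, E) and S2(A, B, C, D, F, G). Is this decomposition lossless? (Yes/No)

No

The shared attributes are {D} and {D}⁺ = {D}.
S1 ⊄ {D} and S2 ⊄ {D}, so the split is lossy.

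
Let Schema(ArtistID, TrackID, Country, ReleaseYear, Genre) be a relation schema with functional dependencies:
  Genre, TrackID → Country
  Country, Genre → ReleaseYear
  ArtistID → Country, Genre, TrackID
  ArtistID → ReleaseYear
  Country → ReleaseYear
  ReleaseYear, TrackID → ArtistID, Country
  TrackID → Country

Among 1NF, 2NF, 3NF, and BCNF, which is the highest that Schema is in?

2NF

Candidate keys: {ArtistID}, {TrackID}. Prime attributes: {ArtistID, TrackID}.
For Country, Genre → ReleaseYear we have {Country, Genre}⁺ = {Country, Genre, ReleaseYear}; {Country, Genre} is not a superkey, so BCNF fails.
Country, Genre → ReleaseYear has non-prime {ReleaseYear} on the right and a non-superkey on the left, so 3NF fails.
With only single-attribute keys there can be no partial dependency, so 2NF holds.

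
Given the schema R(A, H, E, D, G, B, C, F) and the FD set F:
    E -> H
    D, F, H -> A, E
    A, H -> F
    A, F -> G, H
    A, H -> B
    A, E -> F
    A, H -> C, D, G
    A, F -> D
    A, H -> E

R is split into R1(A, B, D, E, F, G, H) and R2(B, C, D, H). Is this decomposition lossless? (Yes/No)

No

Common attributes: {B, D, H}; their closure is {B, D, H}.
The closure covers neither R1 nor R2 entirely; the join is not lossless.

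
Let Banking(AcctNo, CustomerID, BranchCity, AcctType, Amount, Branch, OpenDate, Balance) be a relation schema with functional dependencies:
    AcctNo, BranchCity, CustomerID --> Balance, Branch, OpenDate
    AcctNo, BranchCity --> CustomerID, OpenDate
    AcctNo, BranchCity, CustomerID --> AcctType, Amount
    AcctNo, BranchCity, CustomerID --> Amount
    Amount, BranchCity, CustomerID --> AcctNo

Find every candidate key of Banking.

{AcctNo, BranchCity}, {Amount, BranchCity, CustomerID}

{BranchCity} never appears on the right of any FD, so every key must include it.
{AcctNo, BranchCity} is a candidate key since {AcctNo, BranchCity}⁺ = {AcctNo, AcctType, Amount, Balance, Branch, BranchCity, CustomerID, OpenDate} covers every attribute.
{Amount, BranchCity, CustomerID} is a candidate key since {Amount, BranchCity, CustomerID}⁺ = {AcctNo, AcctType, Amount, Balance, Branch, BranchCity, CustomerID, OpenDate} covers every attribute.
Any other superkey properly contains one of these, so there are no further candidate keys.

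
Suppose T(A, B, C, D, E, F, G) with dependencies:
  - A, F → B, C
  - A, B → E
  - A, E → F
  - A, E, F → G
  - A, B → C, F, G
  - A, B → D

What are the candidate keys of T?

Attributes never on any right-hand side: {A} — every candidate key must contain it.
{A, B} is a candidate key since {A, B}⁺ = {A, B, C, D, E, F, G} covers every attribute.
{A, E} is a candidate key since {A, E}⁺ = {A, B, C, D, E, F, G} covers every attribute.
{A, F} is a candidate key since {A, F}⁺ = {A, B, C, D, E, F, G} covers every attribute.
These are minimal and exhaustive — every other superkey contains one of them.

{A, B}, {A, E}, {A, F}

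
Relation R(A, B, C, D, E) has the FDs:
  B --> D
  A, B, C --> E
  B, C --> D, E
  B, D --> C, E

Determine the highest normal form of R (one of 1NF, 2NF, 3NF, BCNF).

Candidate key: {A, B}. Prime attributes: {A, B}.
B --> D breaks BCNF: {B}⁺ = {B, C, D, E}, so {B} is not a superkey.
B --> D determines the non-prime attribute {D} from a non-superkey — 3NF is violated.
Since {B} ⊂ {A, B} and {B}⁺ ⊇ {C, D, E} with {C, D, E} non-prime, there is a partial dependency; 2NF fails.

1NF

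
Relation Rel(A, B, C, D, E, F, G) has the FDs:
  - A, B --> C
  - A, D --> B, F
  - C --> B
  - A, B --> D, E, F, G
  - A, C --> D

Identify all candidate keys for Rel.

{A, B}, {A, C}, {A, D}

No FD produces {A}, so it must be in every candidate key.
Closure of {A, B} is {A, B, C, D, E, F, G}, the whole schema; {A, B} is a candidate key.
Closure of {A, C} is {A, B, C, D, E, F, G}, the whole schema; {A, C} is a candidate key.
Closure of {A, D} is {A, B, C, D, E, F, G}, the whole schema; {A, D} is a candidate key.
These are minimal and exhaustive — every other superkey contains one of them.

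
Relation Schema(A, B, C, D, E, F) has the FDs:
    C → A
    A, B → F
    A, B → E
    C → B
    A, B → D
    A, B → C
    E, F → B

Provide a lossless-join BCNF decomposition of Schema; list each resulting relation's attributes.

Candidate keys of the original relation: {A, B}, {A, E, F}, {C}.
In {A, B, C, D, E, F}, {E, F} is not a superkey ({E, F}⁺ restricted to this set is {B, E, F}), so split on E, F → B into {B, E, F} and {A, C, D, E, F}.
{B, E, F}: every determinant is a superkey — BCNF.
{A, C, D, E, F}: every determinant is a superkey — BCNF.

{A, C, D, E, F}; {B, E, F}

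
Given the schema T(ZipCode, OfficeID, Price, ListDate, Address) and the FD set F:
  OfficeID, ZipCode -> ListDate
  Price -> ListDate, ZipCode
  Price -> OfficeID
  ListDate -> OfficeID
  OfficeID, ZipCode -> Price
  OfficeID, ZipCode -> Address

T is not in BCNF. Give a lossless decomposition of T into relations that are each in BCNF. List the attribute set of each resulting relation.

Candidate keys of the original relation: {ListDate, ZipCode}, {OfficeID, ZipCode}, {Price}.
In {Address, ListDate, OfficeID, Price, ZipCode}, {ListDate} is not a superkey ({ListDate}⁺ restricted to this set is {ListDate, OfficeID}), so split on ListDate -> OfficeID into {ListDate, OfficeID} and {Address, ListDate, Price, ZipCode}.
{ListDate, OfficeID} has no BCNF violation.
{Address, ListDate, Price, ZipCode} has no BCNF violation.

{Address, ListDate, Price, ZipCode}; {ListDate, OfficeID}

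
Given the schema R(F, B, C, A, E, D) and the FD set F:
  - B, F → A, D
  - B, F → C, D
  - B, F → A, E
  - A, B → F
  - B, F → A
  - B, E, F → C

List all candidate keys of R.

{A, B}, {B, F}

No FD produces {B}, so it must be in every candidate key.
Closure of {A, B} is {A, B, C, D, E, F}, the whole schema; {A, B} is a candidate key.
Closure of {B, F} is {A, B, C, D, E, F}, the whole schema; {B, F} is a candidate key.
These are minimal and exhaustive — every other superkey contains one of them.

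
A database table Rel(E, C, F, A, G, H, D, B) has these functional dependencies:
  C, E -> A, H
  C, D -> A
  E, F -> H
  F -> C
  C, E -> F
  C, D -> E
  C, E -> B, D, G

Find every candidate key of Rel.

Closure of {C, D} is {A, B, C, D, E, F, G, H}, the whole schema; {C, D} is a candidate key.
Closure of {C, E} is {A, B, C, D, E, F, G, H}, the whole schema; {C, E} is a candidate key.
Closure of {D, F} is {A, B, C, D, E, F, G, H}, the whole schema; {D, F} is a candidate key.
Closure of {E, F} is {A, B, C, D, E, F, G, H}, the whole schema; {E, F} is a candidate key.
No proper subset of any of these is a key, and no other minimal superkey exists.

{C, D}, {C, E}, {D, F}, {E, F}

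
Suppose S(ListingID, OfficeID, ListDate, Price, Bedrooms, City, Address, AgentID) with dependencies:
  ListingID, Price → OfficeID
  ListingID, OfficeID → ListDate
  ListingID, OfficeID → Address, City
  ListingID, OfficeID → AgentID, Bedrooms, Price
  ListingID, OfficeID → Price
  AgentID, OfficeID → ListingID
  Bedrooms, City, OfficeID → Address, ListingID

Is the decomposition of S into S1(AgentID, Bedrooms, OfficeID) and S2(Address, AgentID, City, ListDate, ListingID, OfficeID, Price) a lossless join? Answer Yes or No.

Yes

S1 ∩ S2 = {AgentID, OfficeID}; its closure under F is {Address, AgentID, Bedrooms, City, ListDate, ListingID, OfficeID, Price}.
Since S1 ⊆ {Address, AgentID, Bedrooms, City, ListDate, ListingID, OfficeID, Price}, the intersection is a superkey of S1; the decomposition is lossless.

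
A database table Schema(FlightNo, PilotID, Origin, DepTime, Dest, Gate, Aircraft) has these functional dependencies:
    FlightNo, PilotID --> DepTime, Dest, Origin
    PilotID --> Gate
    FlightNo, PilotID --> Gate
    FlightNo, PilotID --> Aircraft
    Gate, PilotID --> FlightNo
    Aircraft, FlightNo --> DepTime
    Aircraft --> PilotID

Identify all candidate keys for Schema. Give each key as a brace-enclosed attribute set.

{Aircraft} is a candidate key since {Aircraft}⁺ = {Aircraft, DepTime, Dest, FlightNo, Gate, Origin, PilotID} covers every attribute.
{PilotID} is a candidate key since {PilotID}⁺ = {Aircraft, DepTime, Dest, FlightNo, Gate, Origin, PilotID} covers every attribute.
No proper subset of any of these is a key, and no other minimal superkey exists.

{Aircraft}, {PilotID}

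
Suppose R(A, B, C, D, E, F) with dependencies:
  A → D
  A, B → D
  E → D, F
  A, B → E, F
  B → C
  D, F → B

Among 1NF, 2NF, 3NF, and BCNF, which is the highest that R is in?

Candidate keys: {A, B}, {A, E}, {A, F}. Prime attributes: {A, B, E, F}.
For A → D we have {A}⁺ = {A, D}; {A} is not a superkey, so BCNF fails.
A → D has non-prime {D} on the right and a non-superkey on the left, so 3NF fails.
{A} is a proper subset of the key {A, B}, and {A}⁺ contains the non-prime attribute {D} — a partial dependency, so 2NF is violated.

1NF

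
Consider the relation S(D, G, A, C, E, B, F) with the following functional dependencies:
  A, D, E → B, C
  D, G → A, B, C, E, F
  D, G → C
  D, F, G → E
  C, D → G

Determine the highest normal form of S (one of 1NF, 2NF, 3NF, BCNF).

Candidate keys: {A, D, E}, {C, D}, {D, G}. Prime attributes: {A, C, D, E, G}.
Every FD has a superkey on the left, so the relation is in BCNF.

BCNF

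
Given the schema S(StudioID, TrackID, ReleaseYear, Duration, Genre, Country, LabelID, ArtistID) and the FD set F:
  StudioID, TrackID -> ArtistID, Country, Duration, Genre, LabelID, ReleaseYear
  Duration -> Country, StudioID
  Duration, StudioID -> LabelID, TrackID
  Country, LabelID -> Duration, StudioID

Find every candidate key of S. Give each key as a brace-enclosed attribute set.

{Duration}⁺ = {ArtistID, Country, Duration, Genre, LabelID, ReleaseYear, StudioID, TrackID}, which is every attribute, so {Duration} is a candidate key.
{Country, LabelID}⁺ = {ArtistID, Country, Duration, Genre, LabelID, ReleaseYear, StudioID, TrackID}, which is every attribute, so {Country, LabelID} is a candidate key.
{StudioID, TrackID}⁺ = {ArtistID, Country, Duration, Genre, LabelID, ReleaseYear, StudioID, TrackID}, which is every attribute, so {StudioID, TrackID} is a candidate key.
These are minimal and exhaustive — every other superkey contains one of them.

{Country, LabelID}, {Duration}, {StudioID, TrackID}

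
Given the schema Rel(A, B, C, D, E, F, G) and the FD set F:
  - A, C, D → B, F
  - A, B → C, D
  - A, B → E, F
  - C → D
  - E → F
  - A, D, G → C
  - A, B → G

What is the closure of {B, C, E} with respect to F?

{B, C, D, E, F}

Start with {B, C, E}.
C → D applies; add {D} → now {B, C, D, E}.
E → F applies; add {F} → now {B, C, D, E, F}.
No further FD applies.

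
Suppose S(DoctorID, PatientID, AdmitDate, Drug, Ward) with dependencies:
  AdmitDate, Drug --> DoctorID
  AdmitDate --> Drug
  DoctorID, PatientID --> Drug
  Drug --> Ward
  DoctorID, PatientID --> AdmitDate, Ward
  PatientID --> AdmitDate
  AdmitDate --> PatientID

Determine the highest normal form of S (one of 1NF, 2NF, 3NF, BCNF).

Candidate keys: {AdmitDate}, {PatientID}. Prime attributes: {AdmitDate, PatientID}.
Drug --> Ward: {Drug}⁺ = {Drug, Ward}, which is not all of the attributes, so the left side is not a superkey — BCNF is violated.
Drug --> Ward has non-prime {Ward} on the right and a non-superkey on the left, so 3NF fails.
All keys have size 1, which rules out partial dependencies — 2NF is satisfied.

2NF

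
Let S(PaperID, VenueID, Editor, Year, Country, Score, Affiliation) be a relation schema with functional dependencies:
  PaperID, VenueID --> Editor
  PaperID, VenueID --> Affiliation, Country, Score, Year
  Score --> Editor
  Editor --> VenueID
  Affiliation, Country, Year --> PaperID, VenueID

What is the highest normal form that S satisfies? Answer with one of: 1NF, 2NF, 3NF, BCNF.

3NF

Candidate keys: {Affiliation, Country, Year}, {Editor, PaperID}, {PaperID, Score}, {PaperID, VenueID}. Prime attributes: {Affiliation, Country, Editor, PaperID, Score, VenueID, Year}.
Score --> Editor breaks BCNF: {Score}⁺ = {Editor, Score, VenueID}, so {Score} is not a superkey.
Since {Editor} ⊆ prime attributes and every other non-superkey FD also has a prime right side, the schema is in 3NF.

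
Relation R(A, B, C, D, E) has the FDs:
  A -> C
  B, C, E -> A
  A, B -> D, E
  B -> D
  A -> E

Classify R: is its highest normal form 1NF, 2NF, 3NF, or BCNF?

Candidate keys: {A, B}, {B, C, E}. Prime attributes: {A, B, C, E}.
For A -> C we have {A}⁺ = {A, C, E}; {A} is not a superkey, so BCNF fails.
B -> D determines the non-prime attribute {D} from a non-superkey — 3NF is violated.
Since {B} ⊂ {A, B} and {B}⁺ ⊇ {D} with {D} non-prime, there is a partial dependency; 2NF fails.

1NF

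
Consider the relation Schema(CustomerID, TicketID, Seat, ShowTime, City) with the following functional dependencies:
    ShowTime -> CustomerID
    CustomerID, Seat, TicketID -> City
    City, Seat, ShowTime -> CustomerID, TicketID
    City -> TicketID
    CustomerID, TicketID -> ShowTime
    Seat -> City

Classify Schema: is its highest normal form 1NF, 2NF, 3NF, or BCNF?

Candidate keys: {CustomerID, Seat}, {Seat, ShowTime}. Prime attributes: {CustomerID, Seat, ShowTime}.
ShowTime -> CustomerID: {ShowTime}⁺ = {CustomerID, ShowTime}, which is not all of the attributes, so the left side is not a superkey — BCNF is violated.
Because {TicketID} is non-prime and the left side of City -> TicketID is not a superkey, the relation is not in 3NF.
Since {Seat} ⊂ {CustomerID, Seat} and {Seat}⁺ ⊇ {City, TicketID} with {City, TicketID} non-prime, there is a partial dependency; 2NF fails.

1NF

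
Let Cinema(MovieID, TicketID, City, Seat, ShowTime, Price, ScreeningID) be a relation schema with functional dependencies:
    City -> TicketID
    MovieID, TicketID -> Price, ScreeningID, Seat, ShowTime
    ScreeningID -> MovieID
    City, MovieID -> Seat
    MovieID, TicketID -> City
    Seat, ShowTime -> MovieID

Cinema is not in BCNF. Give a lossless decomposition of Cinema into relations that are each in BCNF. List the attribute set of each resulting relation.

{City, Price, ScreeningID, Seat, ShowTime}; {City, TicketID}; {MovieID, ScreeningID}

Candidate keys of the original relation: {City, MovieID}, {City, ScreeningID}, {City, Seat, ShowTime}, {MovieID, TicketID}, {ScreeningID, TicketID}, {Seat, ShowTime, TicketID}.
Within {City, MovieID, Price, ScreeningID, Seat, ShowTime, TicketID}: {City}⁺ ∩ {City, MovieID, Price, ScreeningID, Seat, ShowTime, TicketID} = {City, TicketID}, not the whole set, so City -> TicketID violates BCNF; decompose into {City, TicketID} and {City, MovieID, Price, ScreeningID, Seat, ShowTime}.
{City, TicketID}: every determinant is a superkey — BCNF.
Within {City, MovieID, Price, ScreeningID, Seat, ShowTime}: {ScreeningID}⁺ ∩ {City, MovieID, Price, ScreeningID, Seat, ShowTime} = {MovieID, ScreeningID}, not the whole set, so ScreeningID -> MovieID violates BCNF; decompose into {MovieID, ScreeningID} and {City, Price, ScreeningID, Seat, ShowTime}.
{MovieID, ScreeningID}: every determinant is a superkey — BCNF.
{City, Price, ScreeningID, Seat, ShowTime}: every determinant is a superkey — BCNF.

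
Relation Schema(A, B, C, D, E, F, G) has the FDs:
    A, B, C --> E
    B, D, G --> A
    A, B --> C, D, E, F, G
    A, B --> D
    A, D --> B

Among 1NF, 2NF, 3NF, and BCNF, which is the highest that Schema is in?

Candidate keys: {A, B}, {A, D}, {B, D, G}. Prime attributes: {A, B, D, G}.
The left-hand side of every FD is a superkey, so BCNF is satisfied.

BCNF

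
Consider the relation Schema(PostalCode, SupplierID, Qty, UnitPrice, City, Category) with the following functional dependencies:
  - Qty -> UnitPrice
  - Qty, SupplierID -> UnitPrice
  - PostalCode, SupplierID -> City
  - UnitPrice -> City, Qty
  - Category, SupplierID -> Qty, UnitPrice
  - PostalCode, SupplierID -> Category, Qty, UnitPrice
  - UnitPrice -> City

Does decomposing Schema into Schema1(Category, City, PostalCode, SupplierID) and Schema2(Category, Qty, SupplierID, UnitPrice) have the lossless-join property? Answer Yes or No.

Schema1 ∩ Schema2 = {Category, SupplierID}; its closure under F is {Category, City, Qty, SupplierID, UnitPrice}.
Schema2 is contained in that closure, so Schema1 ∩ Schema2 -> Schema2 holds and the join is lossless.

Yes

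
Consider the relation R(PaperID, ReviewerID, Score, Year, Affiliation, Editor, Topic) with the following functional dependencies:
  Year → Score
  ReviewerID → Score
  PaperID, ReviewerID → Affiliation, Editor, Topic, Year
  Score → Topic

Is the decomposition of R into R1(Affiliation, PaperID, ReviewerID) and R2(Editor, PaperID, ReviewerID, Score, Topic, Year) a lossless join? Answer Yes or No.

Yes

The shared attributes are {PaperID, ReviewerID} and {PaperID, ReviewerID}⁺ = {Affiliation, Editor, PaperID, ReviewerID, Score, Topic, Year}.
Since R1 ⊆ {Affiliation, Editor, PaperID, ReviewerID, Score, Topic, Year}, the intersection is a superkey of R1; the decomposition is lossless.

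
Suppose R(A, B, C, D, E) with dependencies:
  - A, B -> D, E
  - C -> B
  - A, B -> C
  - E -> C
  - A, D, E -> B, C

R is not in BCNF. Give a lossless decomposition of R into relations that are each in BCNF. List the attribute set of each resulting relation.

{A, D, E}; {B, C}; {C, E}

Candidate keys of the original relation: {A, B}, {A, C}, {A, E}.
{A, B, C, D, E}: {C} determines {B, C} here but is not a superkey — split on C -> B, giving {B, C} and {A, C, D, E}.
{B, C}: every determinant is a superkey — BCNF.
{A, C, D, E}: {E} determines {C, E} here but is not a superkey — split on E -> C, giving {C, E} and {A, D, E}.
{C, E}: every determinant is a superkey — BCNF.
{A, D, E}: every determinant is a superkey — BCNF.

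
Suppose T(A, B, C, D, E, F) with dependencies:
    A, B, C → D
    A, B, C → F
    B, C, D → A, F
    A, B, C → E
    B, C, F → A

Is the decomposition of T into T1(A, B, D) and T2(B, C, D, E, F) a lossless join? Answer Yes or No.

No

T1 ∩ T2 = {B, D}; its closure under F is {B, D}.
The closure covers neither T1 nor T2 entirely; the join is not lossless.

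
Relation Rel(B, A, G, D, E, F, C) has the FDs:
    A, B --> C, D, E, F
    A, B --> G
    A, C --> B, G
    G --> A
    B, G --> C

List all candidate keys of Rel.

{A, B}, {A, C}, {B, G}, {C, G}

Closure of {A, B} is {A, B, C, D, E, F, G}, the whole schema; {A, B} is a candidate key.
Closure of {A, C} is {A, B, C, D, E, F, G}, the whole schema; {A, C} is a candidate key.
Closure of {B, G} is {A, B, C, D, E, F, G}, the whole schema; {B, G} is a candidate key.
Closure of {C, G} is {A, B, C, D, E, F, G}, the whole schema; {C, G} is a candidate key.
These are minimal and exhaustive — every other superkey contains one of them.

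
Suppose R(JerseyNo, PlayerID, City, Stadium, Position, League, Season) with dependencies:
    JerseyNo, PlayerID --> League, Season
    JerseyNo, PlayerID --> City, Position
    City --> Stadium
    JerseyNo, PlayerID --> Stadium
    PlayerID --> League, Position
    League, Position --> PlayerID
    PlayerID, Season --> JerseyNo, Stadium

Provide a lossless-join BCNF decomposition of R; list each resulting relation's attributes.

Candidate keys of the original relation: {JerseyNo, League, Position}, {JerseyNo, PlayerID}, {League, Position, Season}, {PlayerID, Season}.
In {City, JerseyNo, League, PlayerID, Position, Season, Stadium}, {City} is not a superkey ({City}⁺ restricted to this set is {City, Stadium}), so split on City --> Stadium into {City, Stadium} and {City, JerseyNo, League, PlayerID, Position, Season}.
{City, Stadium} is in BCNF.
In {City, JerseyNo, League, PlayerID, Position, Season}, {PlayerID} is not a superkey ({PlayerID}⁺ restricted to this set is {League, PlayerID, Position}), so split on PlayerID --> League, Position into {League, PlayerID, Position} and {City, JerseyNo, PlayerID, Season}.
{League, PlayerID, Position} is in BCNF.
{City, JerseyNo, PlayerID, Season} is in BCNF.

{City, JerseyNo, PlayerID, Season}; {City, Stadium}; {League, PlayerID, Position}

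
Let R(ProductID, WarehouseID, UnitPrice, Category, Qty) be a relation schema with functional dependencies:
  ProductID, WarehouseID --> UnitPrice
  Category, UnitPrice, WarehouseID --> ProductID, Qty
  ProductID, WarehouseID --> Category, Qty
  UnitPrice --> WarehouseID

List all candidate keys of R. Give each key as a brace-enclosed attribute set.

{Category, UnitPrice}, {ProductID, UnitPrice}, {ProductID, WarehouseID}

{Category, UnitPrice} is a candidate key since {Category, UnitPrice}⁺ = {Category, ProductID, Qty, UnitPrice, WarehouseID} covers every attribute.
{ProductID, UnitPrice} is a candidate key since {ProductID, UnitPrice}⁺ = {Category, ProductID, Qty, UnitPrice, WarehouseID} covers every attribute.
{ProductID, WarehouseID} is a candidate key since {ProductID, WarehouseID}⁺ = {Category, ProductID, Qty, UnitPrice, WarehouseID} covers every attribute.
No proper subset of any of these is a key, and no other minimal superkey exists.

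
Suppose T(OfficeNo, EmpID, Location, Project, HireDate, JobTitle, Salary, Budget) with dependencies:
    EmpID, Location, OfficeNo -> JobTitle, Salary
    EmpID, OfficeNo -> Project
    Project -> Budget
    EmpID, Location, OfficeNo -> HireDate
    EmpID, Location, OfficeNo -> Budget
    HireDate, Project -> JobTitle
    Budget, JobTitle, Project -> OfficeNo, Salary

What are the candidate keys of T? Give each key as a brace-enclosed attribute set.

{EmpID, HireDate, Location, Project}, {EmpID, JobTitle, Location, Project}, {EmpID, Location, OfficeNo}

Attributes never on any right-hand side: {EmpID, Location} — every candidate key must contain all of them.
{EmpID, Location, OfficeNo} is a candidate key since {EmpID, Location, OfficeNo}⁺ = {Budget, EmpID, HireDate, JobTitle, Location, OfficeNo, Project, Salary} covers every attribute.
{EmpID, HireDate, Location, Project} is a candidate key since {EmpID, HireDate, Location, Project}⁺ = {Budget, EmpID, HireDate, JobTitle, Location, OfficeNo, Project, Salary} covers every attribute.
{EmpID, JobTitle, Location, Project} is a candidate key since {EmpID, JobTitle, Location, Project}⁺ = {Budget, EmpID, HireDate, JobTitle, Location, OfficeNo, Project, Salary} covers every attribute.
These are minimal and exhaustive — every other superkey contains one of them.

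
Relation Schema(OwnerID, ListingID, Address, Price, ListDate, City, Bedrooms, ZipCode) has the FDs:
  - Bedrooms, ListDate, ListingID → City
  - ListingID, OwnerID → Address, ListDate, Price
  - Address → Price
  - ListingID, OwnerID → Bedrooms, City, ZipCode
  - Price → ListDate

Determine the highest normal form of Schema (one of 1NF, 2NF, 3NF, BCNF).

2NF

Candidate key: {ListingID, OwnerID}. Prime attributes: {ListingID, OwnerID}.
Bedrooms, ListDate, ListingID → City breaks BCNF: {Bedrooms, ListDate, ListingID}⁺ = {Bedrooms, City, ListDate, ListingID}, so {Bedrooms, ListDate, ListingID} is not a superkey.
Bedrooms, ListDate, ListingID → City has non-prime {City} on the right and a non-superkey on the left, so 3NF fails.
No proper subset of a key has a non-prime attribute in its closure, so there is no partial dependency; 2NF holds.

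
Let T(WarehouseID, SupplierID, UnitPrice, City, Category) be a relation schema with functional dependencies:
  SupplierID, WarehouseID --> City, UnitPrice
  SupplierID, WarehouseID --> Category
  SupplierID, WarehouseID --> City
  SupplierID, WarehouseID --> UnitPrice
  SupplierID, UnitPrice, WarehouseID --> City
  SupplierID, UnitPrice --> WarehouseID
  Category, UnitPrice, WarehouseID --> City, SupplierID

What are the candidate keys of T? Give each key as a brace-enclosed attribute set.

{SupplierID, UnitPrice}⁺ = {Category, City, SupplierID, UnitPrice, WarehouseID} — all of the relation — so {SupplierID, UnitPrice} is a candidate key.
{SupplierID, WarehouseID}⁺ = {Category, City, SupplierID, UnitPrice, WarehouseID} — all of the relation — so {SupplierID, WarehouseID} is a candidate key.
{Category, UnitPrice, WarehouseID}⁺ = {Category, City, SupplierID, UnitPrice, WarehouseID} — all of the relation — so {Category, UnitPrice, WarehouseID} is a candidate key.
Any other superkey properly contains one of these, so there are no further candidate keys.

{Category, UnitPrice, WarehouseID}, {SupplierID, UnitPrice}, {SupplierID, WarehouseID}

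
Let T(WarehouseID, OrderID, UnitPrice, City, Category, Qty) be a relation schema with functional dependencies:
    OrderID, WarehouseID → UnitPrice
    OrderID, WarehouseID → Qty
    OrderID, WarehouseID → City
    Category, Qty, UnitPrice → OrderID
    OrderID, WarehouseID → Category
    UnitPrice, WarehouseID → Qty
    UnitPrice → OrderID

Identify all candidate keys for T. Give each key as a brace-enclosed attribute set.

Attributes never on any right-hand side: {WarehouseID} — every candidate key must contain it.
{OrderID, WarehouseID}⁺ = {Category, City, OrderID, Qty, UnitPrice, WarehouseID}, which is every attribute, so {OrderID, WarehouseID} is a candidate key.
{UnitPrice, WarehouseID}⁺ = {Category, City, OrderID, Qty, UnitPrice, WarehouseID}, which is every attribute, so {UnitPrice, WarehouseID} is a candidate key.
These are minimal and exhaustive — every other superkey contains one of them.

{OrderID, WarehouseID}, {UnitPrice, WarehouseID}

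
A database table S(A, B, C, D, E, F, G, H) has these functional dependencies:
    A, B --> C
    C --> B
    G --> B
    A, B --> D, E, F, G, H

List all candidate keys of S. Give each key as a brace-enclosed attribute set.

Attributes never on any right-hand side: {A} — every candidate key must contain it.
Closure of {A, B} is {A, B, C, D, E, F, G, H}, the whole schema; {A, B} is a candidate key.
Closure of {A, C} is {A, B, C, D, E, F, G, H}, the whole schema; {A, C} is a candidate key.
Closure of {A, G} is {A, B, C, D, E, F, G, H}, the whole schema; {A, G} is a candidate key.
No proper subset of any of these is a key, and no other minimal superkey exists.

{A, B}, {A, C}, {A, G}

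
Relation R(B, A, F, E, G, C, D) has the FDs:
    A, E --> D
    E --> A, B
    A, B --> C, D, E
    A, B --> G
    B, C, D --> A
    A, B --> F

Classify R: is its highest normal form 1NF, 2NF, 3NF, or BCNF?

BCNF

Candidate keys: {A, B}, {B, C, D}, {E}. Prime attributes: {A, B, C, D, E}.
Each dependency's left side is a superkey — BCNF holds.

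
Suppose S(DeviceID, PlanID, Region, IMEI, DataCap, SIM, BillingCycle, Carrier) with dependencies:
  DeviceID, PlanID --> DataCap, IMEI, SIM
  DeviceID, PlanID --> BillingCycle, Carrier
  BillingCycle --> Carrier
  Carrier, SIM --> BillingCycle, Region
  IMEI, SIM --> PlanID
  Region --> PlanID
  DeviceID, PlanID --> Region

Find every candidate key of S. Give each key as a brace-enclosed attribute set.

Attributes never on any right-hand side: {DeviceID} — every candidate key must contain it.
{DeviceID, PlanID} is a candidate key since {DeviceID, PlanID}⁺ = {BillingCycle, Carrier, DataCap, DeviceID, IMEI, PlanID, Region, SIM} covers every attribute.
{DeviceID, Region} is a candidate key since {DeviceID, Region}⁺ = {BillingCycle, Carrier, DataCap, DeviceID, IMEI, PlanID, Region, SIM} covers every attribute.
{BillingCycle, DeviceID, SIM} is a candidate key since {BillingCycle, DeviceID, SIM}⁺ = {BillingCycle, Carrier, DataCap, DeviceID, IMEI, PlanID, Region, SIM} covers every attribute.
{Carrier, DeviceID, SIM} is a candidate key since {Carrier, DeviceID, SIM}⁺ = {BillingCycle, Carrier, DataCap, DeviceID, IMEI, PlanID, Region, SIM} covers every attribute.
{DeviceID, IMEI, SIM} is a candidate key since {DeviceID, IMEI, SIM}⁺ = {BillingCycle, Carrier, DataCap, DeviceID, IMEI, PlanID, Region, SIM} covers every attribute.
No proper subset of any of these is a key, and no other minimal superkey exists.

{BillingCycle, DeviceID, SIM}, {Carrier, DeviceID, SIM}, {DeviceID, IMEI, SIM}, {DeviceID, PlanID}, {DeviceID, Region}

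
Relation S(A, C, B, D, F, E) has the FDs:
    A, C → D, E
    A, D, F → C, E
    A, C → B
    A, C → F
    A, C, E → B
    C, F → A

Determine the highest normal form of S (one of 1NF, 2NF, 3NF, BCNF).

Candidate keys: {A, C}, {A, D, F}, {C, F}. Prime attributes: {A, C, D, F}.
Every FD has a superkey on the left, so the relation is in BCNF.

BCNF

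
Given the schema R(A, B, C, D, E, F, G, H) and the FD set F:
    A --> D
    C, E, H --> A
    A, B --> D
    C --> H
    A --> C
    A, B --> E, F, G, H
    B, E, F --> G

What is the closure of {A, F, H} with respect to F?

{A, C, D, F, H}

Start with {A, F, H}.
A --> D applies; add {D} → now {A, D, F, H}.
A --> C applies; add {C} → now {A, C, D, F, H}.
No further FD applies.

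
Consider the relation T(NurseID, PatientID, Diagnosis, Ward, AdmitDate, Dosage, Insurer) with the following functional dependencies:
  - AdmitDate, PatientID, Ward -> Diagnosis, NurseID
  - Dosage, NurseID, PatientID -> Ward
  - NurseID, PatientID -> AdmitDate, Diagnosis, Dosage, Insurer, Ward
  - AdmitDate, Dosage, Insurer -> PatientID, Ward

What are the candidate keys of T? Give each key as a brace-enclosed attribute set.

{AdmitDate, Dosage, Insurer}, {AdmitDate, PatientID, Ward}, {NurseID, PatientID}

{NurseID, PatientID}⁺ = {AdmitDate, Diagnosis, Dosage, Insurer, NurseID, PatientID, Ward}, which is every attribute, so {NurseID, PatientID} is a candidate key.
{AdmitDate, Dosage, Insurer}⁺ = {AdmitDate, Diagnosis, Dosage, Insurer, NurseID, PatientID, Ward}, which is every attribute, so {AdmitDate, Dosage, Insurer} is a candidate key.
{AdmitDate, PatientID, Ward}⁺ = {AdmitDate, Diagnosis, Dosage, Insurer, NurseID, PatientID, Ward}, which is every attribute, so {AdmitDate, PatientID, Ward} is a candidate key.
These are minimal and exhaustive — every other superkey contains one of them.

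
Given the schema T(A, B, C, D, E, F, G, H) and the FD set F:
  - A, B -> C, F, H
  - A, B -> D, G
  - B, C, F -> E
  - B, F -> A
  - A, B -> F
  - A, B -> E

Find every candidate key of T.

No FD produces {B}, so it must be in every candidate key.
{A, B} is a candidate key since {A, B}⁺ = {A, B, C, D, E, F, G, H} covers every attribute.
{B, F} is a candidate key since {B, F}⁺ = {A, B, C, D, E, F, G, H} covers every attribute.
These are minimal and exhaustive — every other superkey contains one of them.

{A, B}, {B, F}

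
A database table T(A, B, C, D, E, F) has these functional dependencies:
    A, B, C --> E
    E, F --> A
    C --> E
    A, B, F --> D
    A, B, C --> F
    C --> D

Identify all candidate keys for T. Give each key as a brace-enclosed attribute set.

{A, B, C}, {B, C, F}

{B, C} never appear on the right of any FD, so every key must include all of them.
{A, B, C}⁺ = {A, B, C, D, E, F} — all of the relation — so {A, B, C} is a candidate key.
{B, C, F}⁺ = {A, B, C, D, E, F} — all of the relation — so {B, C, F} is a candidate key.
No proper subset of any of these is a key, and no other minimal superkey exists.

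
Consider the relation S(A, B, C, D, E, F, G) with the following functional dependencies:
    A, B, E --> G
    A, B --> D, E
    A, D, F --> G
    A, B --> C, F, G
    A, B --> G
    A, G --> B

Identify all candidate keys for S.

{A, B}, {A, D, F}, {A, G}

No FD produces {A}, so it must be in every candidate key.
{A, B}⁺ = {A, B, C, D, E, F, G} — all of the relation — so {A, B} is a candidate key.
{A, G}⁺ = {A, B, C, D, E, F, G} — all of the relation — so {A, G} is a candidate key.
{A, D, F}⁺ = {A, B, C, D, E, F, G} — all of the relation — so {A, D, F} is a candidate key.
Any other superkey properly contains one of these, so there are no further candidate keys.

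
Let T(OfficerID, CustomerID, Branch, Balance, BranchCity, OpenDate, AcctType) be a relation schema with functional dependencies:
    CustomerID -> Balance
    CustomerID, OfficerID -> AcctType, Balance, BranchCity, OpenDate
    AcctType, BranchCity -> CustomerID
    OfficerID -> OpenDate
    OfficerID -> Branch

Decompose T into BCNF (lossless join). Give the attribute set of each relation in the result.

{AcctType, BranchCity, CustomerID}; {AcctType, BranchCity, OfficerID}; {Balance, CustomerID}; {Branch, OfficerID, OpenDate}

Candidate keys of the original relation: {AcctType, BranchCity, OfficerID}, {CustomerID, OfficerID}.
In {AcctType, Balance, Branch, BranchCity, CustomerID, OfficerID, OpenDate}, {CustomerID} is not a superkey ({CustomerID}⁺ restricted to this set is {Balance, CustomerID}), so split on CustomerID -> Balance into {Balance, CustomerID} and {AcctType, Branch, BranchCity, CustomerID, OfficerID, OpenDate}.
{Balance, CustomerID} is in BCNF.
In {AcctType, Branch, BranchCity, CustomerID, OfficerID, OpenDate}, {AcctType, BranchCity} is not a superkey ({AcctType, BranchCity}⁺ restricted to this set is {AcctType, BranchCity, CustomerID}), so split on AcctType, BranchCity -> CustomerID into {AcctType, BranchCity, CustomerID} and {AcctType, Branch, BranchCity, OfficerID, OpenDate}.
{AcctType, BranchCity, CustomerID} is in BCNF.
In {AcctType, Branch, BranchCity, OfficerID, OpenDate}, {OfficerID} is not a superkey ({OfficerID}⁺ restricted to this set is {Branch, OfficerID, OpenDate}), so split on OfficerID -> Branch, OpenDate into {Branch, OfficerID, OpenDate} and {AcctType, BranchCity, OfficerID}.
{Branch, OfficerID, OpenDate} is in BCNF.
{AcctType, BranchCity, OfficerID} is in BCNF.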